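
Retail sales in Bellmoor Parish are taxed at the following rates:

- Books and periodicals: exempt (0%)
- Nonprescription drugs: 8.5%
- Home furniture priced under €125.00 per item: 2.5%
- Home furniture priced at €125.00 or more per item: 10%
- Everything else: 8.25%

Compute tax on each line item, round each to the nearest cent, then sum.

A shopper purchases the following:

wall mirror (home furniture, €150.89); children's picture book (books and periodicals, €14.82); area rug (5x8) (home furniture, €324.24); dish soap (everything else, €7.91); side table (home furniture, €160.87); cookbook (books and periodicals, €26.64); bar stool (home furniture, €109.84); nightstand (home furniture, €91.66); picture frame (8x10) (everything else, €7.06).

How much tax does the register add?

Wall mirror €150.89: home furniture, €125.00 or more → 10% → €15.09
Children's picture book €14.82: books and periodicals → 0% → €0.00
Area rug (5x8) €324.24: home furniture, €125.00 or more → 10% → €32.42
Dish soap €7.91: everything else → 8.25% → €0.65
Side table €160.87: home furniture, €125.00 or more → 10% → €16.09
Cookbook €26.64: books and periodicals → 0% → €0.00
Bar stool €109.84: home furniture, under €125.00 → 2.5% → €2.75
Nightstand €91.66: home furniture, under €125.00 → 2.5% → €2.29
Picture frame (8x10) €7.06: everything else → 8.25% → €0.58
Total tax = €15.09 + €32.42 + €0.65 + €16.09 + €2.75 + €2.29 + €0.58 = €69.87

€69.87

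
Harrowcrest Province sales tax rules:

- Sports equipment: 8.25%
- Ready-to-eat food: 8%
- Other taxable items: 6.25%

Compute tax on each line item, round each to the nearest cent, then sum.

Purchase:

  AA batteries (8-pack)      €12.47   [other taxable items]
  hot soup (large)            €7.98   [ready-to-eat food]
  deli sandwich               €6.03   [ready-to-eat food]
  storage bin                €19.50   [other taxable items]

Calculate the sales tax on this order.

€3.12

AA batteries (8-pack) €12.47: other taxable items → 6.25% → €0.78
Hot soup (large) €7.98: ready-to-eat food → 8% → €0.64
Deli sandwich €6.03: ready-to-eat food → 8% → €0.48
Storage bin €19.50: other taxable items → 6.25% → €1.22
Total tax = €0.78 + €0.64 + €0.48 + €1.22 = €3.12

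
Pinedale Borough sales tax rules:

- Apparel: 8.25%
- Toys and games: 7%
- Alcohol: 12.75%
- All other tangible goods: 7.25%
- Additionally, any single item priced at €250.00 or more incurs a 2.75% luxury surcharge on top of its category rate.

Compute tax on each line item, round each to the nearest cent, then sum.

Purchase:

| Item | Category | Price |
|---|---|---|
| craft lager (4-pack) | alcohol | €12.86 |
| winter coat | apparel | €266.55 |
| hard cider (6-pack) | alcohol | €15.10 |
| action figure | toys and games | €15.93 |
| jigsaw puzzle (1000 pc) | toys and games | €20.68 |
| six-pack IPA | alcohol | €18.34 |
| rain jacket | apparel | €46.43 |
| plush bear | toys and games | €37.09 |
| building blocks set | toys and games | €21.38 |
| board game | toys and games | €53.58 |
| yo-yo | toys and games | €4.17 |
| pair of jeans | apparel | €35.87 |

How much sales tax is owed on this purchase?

€52.73

Craft lager (4-pack) €12.86: alcohol → 12.75% → €1.64
Winter coat €266.55: apparel → 8.25% + 2.75% surcharge = 11% → €29.32
Hard cider (6-pack) €15.10: alcohol → 12.75% → €1.93
Action figure €15.93: toys and games → 7% → €1.12
Jigsaw puzzle (1000 pc) €20.68: toys and games → 7% → €1.45
Six-pack IPA €18.34: alcohol → 12.75% → €2.34
Rain jacket €46.43: apparel → 8.25% → €3.83
Plush bear €37.09: toys and games → 7% → €2.60
Building blocks set €21.38: toys and games → 7% → €1.50
Board game €53.58: toys and games → 7% → €3.75
Yo-yo €4.17: toys and games → 7% → €0.29
Pair of jeans €35.87: apparel → 8.25% → €2.96
Total tax = €1.64 + €29.32 + €1.93 + €1.12 + €1.45 + €2.34 + €3.83 + €2.60 + €1.50 + €3.75 + €0.29 + €2.96 = €52.73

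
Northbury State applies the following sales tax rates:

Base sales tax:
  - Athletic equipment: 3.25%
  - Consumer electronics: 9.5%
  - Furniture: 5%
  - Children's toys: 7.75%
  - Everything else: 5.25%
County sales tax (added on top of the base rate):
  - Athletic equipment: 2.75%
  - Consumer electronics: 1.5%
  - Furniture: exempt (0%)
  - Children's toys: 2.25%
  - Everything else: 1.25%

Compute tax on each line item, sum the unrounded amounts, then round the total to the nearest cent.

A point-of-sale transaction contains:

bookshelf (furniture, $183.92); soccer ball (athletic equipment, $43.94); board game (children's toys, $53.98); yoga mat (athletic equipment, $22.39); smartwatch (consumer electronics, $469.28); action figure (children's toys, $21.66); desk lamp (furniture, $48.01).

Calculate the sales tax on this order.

Bookshelf $183.92: furniture → 5% + 0% county = 5% → $9.196
Soccer ball $43.94: athletic equipment → 3.25% + 2.75% county = 6% → $2.6364
Board game $53.98: children's toys → 7.75% + 2.25% county = 10% → $5.398
Yoga mat $22.39: athletic equipment → 3.25% + 2.75% county = 6% → $1.3434
Smartwatch $469.28: consumer electronics → 9.5% + 1.5% county = 11% → $51.6208
Action figure $21.66: children's toys → 7.75% + 2.25% county = 10% → $2.166
Desk lamp $48.01: furniture → 5% + 0% county = 5% → $2.4005
Unrounded tax sum = $74.7611 → $74.76

$74.76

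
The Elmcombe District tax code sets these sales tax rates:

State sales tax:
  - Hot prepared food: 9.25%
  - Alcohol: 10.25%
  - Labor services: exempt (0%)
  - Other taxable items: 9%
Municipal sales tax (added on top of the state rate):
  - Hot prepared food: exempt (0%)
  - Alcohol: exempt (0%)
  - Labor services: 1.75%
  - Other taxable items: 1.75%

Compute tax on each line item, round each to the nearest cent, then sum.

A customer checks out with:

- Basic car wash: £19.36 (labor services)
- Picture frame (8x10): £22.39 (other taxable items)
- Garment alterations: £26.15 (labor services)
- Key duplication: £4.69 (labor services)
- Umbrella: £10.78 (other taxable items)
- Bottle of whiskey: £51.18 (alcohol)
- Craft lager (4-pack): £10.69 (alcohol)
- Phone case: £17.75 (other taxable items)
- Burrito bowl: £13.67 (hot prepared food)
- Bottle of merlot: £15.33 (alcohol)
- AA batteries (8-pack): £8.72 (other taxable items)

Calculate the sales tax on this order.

Basic car wash £19.36: labor services → 0% + 1.75% municipal = 1.75% → £0.34
Picture frame (8x10) £22.39: other taxable items → 9% + 1.75% municipal = 10.75% → £2.41
Garment alterations £26.15: labor services → 0% + 1.75% municipal = 1.75% → £0.46
Key duplication £4.69: labor services → 0% + 1.75% municipal = 1.75% → £0.08
Umbrella £10.78: other taxable items → 9% + 1.75% municipal = 10.75% → £1.16
Bottle of whiskey £51.18: alcohol → 10.25% + 0% municipal = 10.25% → £5.25
Craft lager (4-pack) £10.69: alcohol → 10.25% + 0% municipal = 10.25% → £1.10
Phone case £17.75: other taxable items → 9% + 1.75% municipal = 10.75% → £1.91
Burrito bowl £13.67: hot prepared food → 9.25% + 0% municipal = 9.25% → £1.26
Bottle of merlot £15.33: alcohol → 10.25% + 0% municipal = 10.25% → £1.57
AA batteries (8-pack) £8.72: other taxable items → 9% + 1.75% municipal = 10.75% → £0.94
Total tax = £0.34 + £2.41 + £0.46 + £0.08 + £1.16 + £5.25 + £1.10 + £1.91 + £1.26 + £1.57 + £0.94 = £16.48

£16.48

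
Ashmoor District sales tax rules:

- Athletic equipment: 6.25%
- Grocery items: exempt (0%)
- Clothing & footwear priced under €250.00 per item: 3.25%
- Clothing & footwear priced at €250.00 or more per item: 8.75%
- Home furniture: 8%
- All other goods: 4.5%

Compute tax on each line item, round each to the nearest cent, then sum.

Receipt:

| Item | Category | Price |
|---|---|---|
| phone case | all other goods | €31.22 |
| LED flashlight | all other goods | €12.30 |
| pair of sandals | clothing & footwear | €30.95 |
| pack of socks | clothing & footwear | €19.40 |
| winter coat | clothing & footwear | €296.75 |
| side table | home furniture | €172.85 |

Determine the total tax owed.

Phone case €31.22: all other goods → 4.5% → €1.40
LED flashlight €12.30: all other goods → 4.5% → €0.55
Pair of sandals €30.95: clothing & footwear, under €250.00 → 3.25% → €1.01
Pack of socks €19.40: clothing & footwear, under €250.00 → 3.25% → €0.63
Winter coat €296.75: clothing & footwear, €250.00 or more → 8.75% → €25.97
Side table €172.85: home furniture → 8% → €13.83
Total tax = €1.40 + €0.55 + €1.01 + €0.63 + €25.97 + €13.83 = €43.39

€43.39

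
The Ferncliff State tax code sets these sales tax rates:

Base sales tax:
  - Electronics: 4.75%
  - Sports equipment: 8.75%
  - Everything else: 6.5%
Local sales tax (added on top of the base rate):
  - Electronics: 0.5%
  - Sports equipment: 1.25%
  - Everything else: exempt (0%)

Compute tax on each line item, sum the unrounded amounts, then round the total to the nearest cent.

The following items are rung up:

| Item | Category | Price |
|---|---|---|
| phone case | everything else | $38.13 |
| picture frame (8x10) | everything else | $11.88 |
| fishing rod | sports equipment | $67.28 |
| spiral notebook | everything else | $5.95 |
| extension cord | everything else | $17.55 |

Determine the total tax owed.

$11.51

Phone case $38.13: everything else → 6.5% + 0% local = 6.5% → $2.47845
Picture frame (8x10) $11.88: everything else → 6.5% + 0% local = 6.5% → $0.7722
Fishing rod $67.28: sports equipment → 8.75% + 1.25% local = 10% → $6.728
Spiral notebook $5.95: everything else → 6.5% + 0% local = 6.5% → $0.38675
Extension cord $17.55: everything else → 6.5% + 0% local = 6.5% → $1.14075
Unrounded tax sum = $11.50615 → $11.51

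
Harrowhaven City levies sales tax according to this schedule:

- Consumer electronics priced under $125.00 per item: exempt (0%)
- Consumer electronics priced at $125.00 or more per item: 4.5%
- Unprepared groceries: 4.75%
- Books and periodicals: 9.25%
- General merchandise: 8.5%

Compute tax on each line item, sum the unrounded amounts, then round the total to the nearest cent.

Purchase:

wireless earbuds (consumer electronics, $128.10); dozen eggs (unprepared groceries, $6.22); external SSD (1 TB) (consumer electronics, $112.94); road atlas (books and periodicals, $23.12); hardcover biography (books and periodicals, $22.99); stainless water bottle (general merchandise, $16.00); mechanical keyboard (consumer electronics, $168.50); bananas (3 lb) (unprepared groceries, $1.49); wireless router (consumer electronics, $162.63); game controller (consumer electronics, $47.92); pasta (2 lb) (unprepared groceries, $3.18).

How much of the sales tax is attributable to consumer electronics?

$20.67

Wireless earbuds $128.10: consumer electronics, $125.00 or more → 4.5% → $5.7645
External SSD (1 TB) $112.94: consumer electronics, under $125.00 → 0% → $0.00
Mechanical keyboard $168.50: consumer electronics, $125.00 or more → 4.5% → $7.5825
Wireless router $162.63: consumer electronics, $125.00 or more → 4.5% → $7.31835
Game controller $47.92: consumer electronics, under $125.00 → 0% → $0.00
Tax on consumer electronics: unrounded sum = $20.66535 → $20.67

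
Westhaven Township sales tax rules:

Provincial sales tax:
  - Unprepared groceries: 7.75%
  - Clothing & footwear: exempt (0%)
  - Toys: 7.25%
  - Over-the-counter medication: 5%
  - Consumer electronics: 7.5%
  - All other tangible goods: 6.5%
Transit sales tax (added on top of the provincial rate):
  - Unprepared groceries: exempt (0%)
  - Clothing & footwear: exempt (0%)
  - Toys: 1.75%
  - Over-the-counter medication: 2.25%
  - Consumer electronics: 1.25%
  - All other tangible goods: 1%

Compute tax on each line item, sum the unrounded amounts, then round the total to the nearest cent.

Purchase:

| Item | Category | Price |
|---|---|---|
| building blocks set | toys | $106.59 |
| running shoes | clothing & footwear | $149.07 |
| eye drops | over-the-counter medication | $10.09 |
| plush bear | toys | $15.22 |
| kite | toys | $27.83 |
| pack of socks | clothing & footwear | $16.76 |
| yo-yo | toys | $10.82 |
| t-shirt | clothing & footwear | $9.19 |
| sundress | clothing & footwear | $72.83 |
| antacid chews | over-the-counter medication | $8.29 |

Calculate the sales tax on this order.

$15.77

Building blocks set $106.59: toys → 7.25% + 1.75% transit = 9% → $9.5931
Running shoes $149.07: clothing & footwear → 0% + 0% transit = 0% → $0.00
Eye drops $10.09: over-the-counter medication → 5% + 2.25% transit = 7.25% → $0.731525
Plush bear $15.22: toys → 7.25% + 1.75% transit = 9% → $1.3698
Kite $27.83: toys → 7.25% + 1.75% transit = 9% → $2.5047
Pack of socks $16.76: clothing & footwear → 0% + 0% transit = 0% → $0.00
Yo-yo $10.82: toys → 7.25% + 1.75% transit = 9% → $0.9738
T-shirt $9.19: clothing & footwear → 0% + 0% transit = 0% → $0.00
Sundress $72.83: clothing & footwear → 0% + 0% transit = 0% → $0.00
Antacid chews $8.29: over-the-counter medication → 5% + 2.25% transit = 7.25% → $0.601025
Unrounded tax sum = $15.77395 → $15.77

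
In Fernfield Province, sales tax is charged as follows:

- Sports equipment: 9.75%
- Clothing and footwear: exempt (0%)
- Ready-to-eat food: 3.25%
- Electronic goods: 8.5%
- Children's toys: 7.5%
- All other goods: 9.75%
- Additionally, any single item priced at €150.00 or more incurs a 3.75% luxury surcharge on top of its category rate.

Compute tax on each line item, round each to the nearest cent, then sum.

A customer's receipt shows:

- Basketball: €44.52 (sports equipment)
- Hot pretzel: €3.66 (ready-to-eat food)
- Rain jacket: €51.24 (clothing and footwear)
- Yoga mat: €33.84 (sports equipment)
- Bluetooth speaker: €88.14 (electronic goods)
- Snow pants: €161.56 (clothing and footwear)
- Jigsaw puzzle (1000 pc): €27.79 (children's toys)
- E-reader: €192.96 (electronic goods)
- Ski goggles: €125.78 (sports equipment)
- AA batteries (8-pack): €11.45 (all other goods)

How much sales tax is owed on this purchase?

€60.41

Basketball €44.52: sports equipment → 9.75% → €4.34
Hot pretzel €3.66: ready-to-eat food → 3.25% → €0.12
Rain jacket €51.24: clothing and footwear → 0% → €0.00
Yoga mat €33.84: sports equipment → 9.75% → €3.30
Bluetooth speaker €88.14: electronic goods → 8.5% → €7.49
Snow pants €161.56: clothing and footwear → 0% + 3.75% surcharge = 3.75% → €6.06
Jigsaw puzzle (1000 pc) €27.79: children's toys → 7.5% → €2.08
E-reader €192.96: electronic goods → 8.5% + 3.75% surcharge = 12.25% → €23.64
Ski goggles €125.78: sports equipment → 9.75% → €12.26
AA batteries (8-pack) €11.45: all other goods → 9.75% → €1.12
Total tax = €4.34 + €0.12 + €3.30 + €7.49 + €6.06 + €2.08 + €23.64 + €12.26 + €1.12 = €60.41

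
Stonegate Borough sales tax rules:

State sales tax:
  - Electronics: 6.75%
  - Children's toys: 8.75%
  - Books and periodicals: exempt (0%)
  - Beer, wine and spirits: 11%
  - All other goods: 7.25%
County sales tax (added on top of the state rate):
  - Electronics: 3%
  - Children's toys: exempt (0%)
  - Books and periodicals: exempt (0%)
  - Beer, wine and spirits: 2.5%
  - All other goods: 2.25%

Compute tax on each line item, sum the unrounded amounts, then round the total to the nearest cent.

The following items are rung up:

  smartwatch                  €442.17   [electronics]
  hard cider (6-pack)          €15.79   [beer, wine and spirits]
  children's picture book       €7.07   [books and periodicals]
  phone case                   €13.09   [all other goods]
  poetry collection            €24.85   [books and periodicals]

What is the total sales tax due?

€46.49

Smartwatch €442.17: electronics → 6.75% + 3% county = 9.75% → €43.111575
Hard cider (6-pack) €15.79: beer, wine and spirits → 11% + 2.5% county = 13.5% → €2.13165
Children's picture book €7.07: books and periodicals → 0% + 0% county = 0% → €0.00
Phone case €13.09: all other goods → 7.25% + 2.25% county = 9.5% → €1.24355
Poetry collection €24.85: books and periodicals → 0% + 0% county = 0% → €0.00
Unrounded tax sum = €46.486775 → €46.49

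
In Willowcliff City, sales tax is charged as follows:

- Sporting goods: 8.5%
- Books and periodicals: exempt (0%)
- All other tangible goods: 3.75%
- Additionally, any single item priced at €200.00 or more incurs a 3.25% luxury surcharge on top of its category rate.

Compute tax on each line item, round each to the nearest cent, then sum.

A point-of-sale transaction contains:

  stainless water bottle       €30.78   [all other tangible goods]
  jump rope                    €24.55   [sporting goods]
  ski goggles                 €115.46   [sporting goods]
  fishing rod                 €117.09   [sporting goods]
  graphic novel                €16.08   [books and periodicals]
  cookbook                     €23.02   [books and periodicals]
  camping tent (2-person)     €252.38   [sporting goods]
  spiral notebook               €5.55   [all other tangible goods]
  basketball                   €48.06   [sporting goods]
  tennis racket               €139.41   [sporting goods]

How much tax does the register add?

Stainless water bottle €30.78: all other tangible goods → 3.75% → €1.15
Jump rope €24.55: sporting goods → 8.5% → €2.09
Ski goggles €115.46: sporting goods → 8.5% → €9.81
Fishing rod €117.09: sporting goods → 8.5% → €9.95
Graphic novel €16.08: books and periodicals → 0% → €0.00
Cookbook €23.02: books and periodicals → 0% → €0.00
Camping tent (2-person) €252.38: sporting goods → 8.5% + 3.25% surcharge = 11.75% → €29.65
Spiral notebook €5.55: all other tangible goods → 3.75% → €0.21
Basketball €48.06: sporting goods → 8.5% → €4.09
Tennis racket €139.41: sporting goods → 8.5% → €11.85
Total tax = €1.15 + €2.09 + €9.81 + €9.95 + €29.65 + €0.21 + €4.09 + €11.85 = €68.80

€68.80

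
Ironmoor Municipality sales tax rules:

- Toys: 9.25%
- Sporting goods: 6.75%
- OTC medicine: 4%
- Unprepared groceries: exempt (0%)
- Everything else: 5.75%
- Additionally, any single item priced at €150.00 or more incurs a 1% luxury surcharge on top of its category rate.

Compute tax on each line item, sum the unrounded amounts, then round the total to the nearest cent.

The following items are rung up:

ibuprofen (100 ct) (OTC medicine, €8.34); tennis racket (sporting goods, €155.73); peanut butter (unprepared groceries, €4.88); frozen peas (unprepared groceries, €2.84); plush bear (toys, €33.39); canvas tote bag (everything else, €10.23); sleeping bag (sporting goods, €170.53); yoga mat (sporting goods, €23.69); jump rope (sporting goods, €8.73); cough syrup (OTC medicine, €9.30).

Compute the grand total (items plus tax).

Ibuprofen (100 ct) €8.34: OTC medicine → 4% → €0.3336
Tennis racket €155.73: sporting goods → 6.75% + 1% surcharge = 7.75% → €12.069075
Peanut butter €4.88: unprepared groceries → 0% → €0.00
Frozen peas €2.84: unprepared groceries → 0% → €0.00
Plush bear €33.39: toys → 9.25% → €3.088575
Canvas tote bag €10.23: everything else → 5.75% → €0.588225
Sleeping bag €170.53: sporting goods → 6.75% + 1% surcharge = 7.75% → €13.216075
Yoga mat €23.69: sporting goods → 6.75% → €1.599075
Jump rope €8.73: sporting goods → 6.75% → €0.589275
Cough syrup €9.30: OTC medicine → 4% → €0.372
Subtotal = €427.66; unrounded tax = €31.8559 → €31.86; total due = €459.52

€459.52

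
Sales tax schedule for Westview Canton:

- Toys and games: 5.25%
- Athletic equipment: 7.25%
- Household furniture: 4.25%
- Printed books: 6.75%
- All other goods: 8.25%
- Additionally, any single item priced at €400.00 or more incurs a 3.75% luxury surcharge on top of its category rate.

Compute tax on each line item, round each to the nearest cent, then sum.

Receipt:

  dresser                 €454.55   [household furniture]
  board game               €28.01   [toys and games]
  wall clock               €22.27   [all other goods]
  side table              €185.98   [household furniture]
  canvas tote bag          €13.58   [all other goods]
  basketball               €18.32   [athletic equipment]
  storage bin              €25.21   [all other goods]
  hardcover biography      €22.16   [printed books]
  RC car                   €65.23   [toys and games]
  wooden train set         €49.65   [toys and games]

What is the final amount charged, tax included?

€944.59

Dresser €454.55: household furniture → 4.25% + 3.75% surcharge = 8% → €36.36
Board game €28.01: toys and games → 5.25% → €1.47
Wall clock €22.27: all other goods → 8.25% → €1.84
Side table €185.98: household furniture → 4.25% → €7.90
Canvas tote bag €13.58: all other goods → 8.25% → €1.12
Basketball €18.32: athletic equipment → 7.25% → €1.33
Storage bin €25.21: all other goods → 8.25% → €2.08
Hardcover biography €22.16: printed books → 6.75% → €1.50
RC car €65.23: toys and games → 5.25% → €3.42
Wooden train set €49.65: toys and games → 5.25% → €2.61
Subtotal = €884.96; tax = €59.63; total due = €944.59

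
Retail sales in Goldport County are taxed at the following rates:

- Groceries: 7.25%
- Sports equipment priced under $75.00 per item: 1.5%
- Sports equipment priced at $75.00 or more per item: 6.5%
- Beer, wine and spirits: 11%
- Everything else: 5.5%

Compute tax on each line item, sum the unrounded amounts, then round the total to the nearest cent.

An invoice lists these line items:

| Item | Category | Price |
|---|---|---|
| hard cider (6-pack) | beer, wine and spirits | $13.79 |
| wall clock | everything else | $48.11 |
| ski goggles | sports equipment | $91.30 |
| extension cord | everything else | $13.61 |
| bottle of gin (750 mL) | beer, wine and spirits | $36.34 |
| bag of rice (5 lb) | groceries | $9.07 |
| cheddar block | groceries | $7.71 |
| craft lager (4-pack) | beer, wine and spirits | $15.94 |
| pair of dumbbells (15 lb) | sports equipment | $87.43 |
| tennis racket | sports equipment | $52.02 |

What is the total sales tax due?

$24.28

Hard cider (6-pack) $13.79: beer, wine and spirits → 11% → $1.5169
Wall clock $48.11: everything else → 5.5% → $2.64605
Ski goggles $91.30: sports equipment, $75.00 or more → 6.5% → $5.9345
Extension cord $13.61: everything else → 5.5% → $0.74855
Bottle of gin (750 mL) $36.34: beer, wine and spirits → 11% → $3.9974
Bag of rice (5 lb) $9.07: groceries → 7.25% → $0.657575
Cheddar block $7.71: groceries → 7.25% → $0.558975
Craft lager (4-pack) $15.94: beer, wine and spirits → 11% → $1.7534
Pair of dumbbells (15 lb) $87.43: sports equipment, $75.00 or more → 6.5% → $5.68295
Tennis racket $52.02: sports equipment, under $75.00 → 1.5% → $0.7803
Unrounded tax sum = $24.2766 → $24.28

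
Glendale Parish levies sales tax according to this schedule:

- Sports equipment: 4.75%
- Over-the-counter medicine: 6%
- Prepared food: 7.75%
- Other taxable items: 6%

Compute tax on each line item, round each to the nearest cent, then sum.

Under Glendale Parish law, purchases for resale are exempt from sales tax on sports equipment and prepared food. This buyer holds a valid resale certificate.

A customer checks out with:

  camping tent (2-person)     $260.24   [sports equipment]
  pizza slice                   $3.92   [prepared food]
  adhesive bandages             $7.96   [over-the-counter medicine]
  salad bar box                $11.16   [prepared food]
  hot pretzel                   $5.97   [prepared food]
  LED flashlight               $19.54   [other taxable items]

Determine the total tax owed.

Camping tent (2-person) $260.24: sports equipment, buyer-exempt → 0% → $0.00
Pizza slice $3.92: prepared food, buyer-exempt → 0% → $0.00
Adhesive bandages $7.96: over-the-counter medicine → 6% → $0.48
Salad bar box $11.16: prepared food, buyer-exempt → 0% → $0.00
Hot pretzel $5.97: prepared food, buyer-exempt → 0% → $0.00
LED flashlight $19.54: other taxable items → 6% → $1.17
Total tax = $0.48 + $1.17 = $1.65

$1.65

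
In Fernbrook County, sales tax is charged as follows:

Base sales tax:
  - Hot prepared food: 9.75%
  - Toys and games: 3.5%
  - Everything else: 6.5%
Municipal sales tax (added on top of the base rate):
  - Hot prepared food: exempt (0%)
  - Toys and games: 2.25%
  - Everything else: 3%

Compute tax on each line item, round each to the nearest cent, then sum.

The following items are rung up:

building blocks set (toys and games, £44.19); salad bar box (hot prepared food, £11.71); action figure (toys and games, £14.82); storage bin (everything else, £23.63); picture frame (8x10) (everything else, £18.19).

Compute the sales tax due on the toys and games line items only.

£3.39

Building blocks set £44.19: toys and games → 3.5% + 2.25% municipal = 5.75% → £2.54
Action figure £14.82: toys and games → 3.5% + 2.25% municipal = 5.75% → £0.85
Tax on toys and games = £2.54 + £0.85 = £3.39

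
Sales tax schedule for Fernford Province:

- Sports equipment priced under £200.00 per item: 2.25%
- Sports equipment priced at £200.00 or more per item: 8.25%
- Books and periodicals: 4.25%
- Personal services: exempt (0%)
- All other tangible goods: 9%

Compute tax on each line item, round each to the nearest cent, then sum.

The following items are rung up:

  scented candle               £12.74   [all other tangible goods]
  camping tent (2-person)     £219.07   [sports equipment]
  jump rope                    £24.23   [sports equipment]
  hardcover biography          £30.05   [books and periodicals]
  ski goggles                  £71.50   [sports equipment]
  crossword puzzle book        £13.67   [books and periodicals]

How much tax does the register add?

£23.24

Scented candle £12.74: all other tangible goods → 9% → £1.15
Camping tent (2-person) £219.07: sports equipment, £200.00 or more → 8.25% → £18.07
Jump rope £24.23: sports equipment, under £200.00 → 2.25% → £0.55
Hardcover biography £30.05: books and periodicals → 4.25% → £1.28
Ski goggles £71.50: sports equipment, under £200.00 → 2.25% → £1.61
Crossword puzzle book £13.67: books and periodicals → 4.25% → £0.58
Total tax = £1.15 + £18.07 + £0.55 + £1.28 + £1.61 + £0.58 = £23.24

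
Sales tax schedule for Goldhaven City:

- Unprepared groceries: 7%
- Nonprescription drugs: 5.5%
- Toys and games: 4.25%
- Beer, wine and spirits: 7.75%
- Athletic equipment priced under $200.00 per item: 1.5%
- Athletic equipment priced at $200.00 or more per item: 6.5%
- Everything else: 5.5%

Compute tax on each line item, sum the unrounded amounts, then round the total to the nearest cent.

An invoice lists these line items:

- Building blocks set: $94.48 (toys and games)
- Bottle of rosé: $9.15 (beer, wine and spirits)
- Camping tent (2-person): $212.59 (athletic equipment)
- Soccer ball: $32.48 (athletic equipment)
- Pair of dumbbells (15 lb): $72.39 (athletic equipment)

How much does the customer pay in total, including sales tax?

$441.21

Building blocks set $94.48: toys and games → 4.25% → $4.0154
Bottle of rosé $9.15: beer, wine and spirits → 7.75% → $0.709125
Camping tent (2-person) $212.59: athletic equipment, $200.00 or more → 6.5% → $13.81835
Soccer ball $32.48: athletic equipment, under $200.00 → 1.5% → $0.4872
Pair of dumbbells (15 lb) $72.39: athletic equipment, under $200.00 → 1.5% → $1.08585
Subtotal = $421.09; unrounded tax = $20.115925 → $20.12; total due = $441.21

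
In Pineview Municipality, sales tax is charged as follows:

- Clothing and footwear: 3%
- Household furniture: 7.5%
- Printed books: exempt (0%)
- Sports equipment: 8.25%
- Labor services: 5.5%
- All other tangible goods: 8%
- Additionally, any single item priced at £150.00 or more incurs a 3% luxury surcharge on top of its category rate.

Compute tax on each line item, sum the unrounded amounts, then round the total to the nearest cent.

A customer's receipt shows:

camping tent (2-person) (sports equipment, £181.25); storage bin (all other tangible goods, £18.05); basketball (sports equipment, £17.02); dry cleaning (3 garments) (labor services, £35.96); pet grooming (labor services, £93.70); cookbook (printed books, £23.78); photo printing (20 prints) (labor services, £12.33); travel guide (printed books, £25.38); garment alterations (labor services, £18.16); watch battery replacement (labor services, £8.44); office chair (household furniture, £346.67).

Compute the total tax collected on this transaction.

£68.91

Camping tent (2-person) £181.25: sports equipment → 8.25% + 3% surcharge = 11.25% → £20.390625
Storage bin £18.05: all other tangible goods → 8% → £1.444
Basketball £17.02: sports equipment → 8.25% → £1.40415
Dry cleaning (3 garments) £35.96: labor services → 5.5% → £1.9778
Pet grooming £93.70: labor services → 5.5% → £5.1535
Cookbook £23.78: printed books → 0% → £0.00
Photo printing (20 prints) £12.33: labor services → 5.5% → £0.67815
Travel guide £25.38: printed books → 0% → £0.00
Garment alterations £18.16: labor services → 5.5% → £0.9988
Watch battery replacement £8.44: labor services → 5.5% → £0.4642
Office chair £346.67: household furniture → 7.5% + 3% surcharge = 10.5% → £36.40035
Unrounded tax sum = £68.911575 → £68.91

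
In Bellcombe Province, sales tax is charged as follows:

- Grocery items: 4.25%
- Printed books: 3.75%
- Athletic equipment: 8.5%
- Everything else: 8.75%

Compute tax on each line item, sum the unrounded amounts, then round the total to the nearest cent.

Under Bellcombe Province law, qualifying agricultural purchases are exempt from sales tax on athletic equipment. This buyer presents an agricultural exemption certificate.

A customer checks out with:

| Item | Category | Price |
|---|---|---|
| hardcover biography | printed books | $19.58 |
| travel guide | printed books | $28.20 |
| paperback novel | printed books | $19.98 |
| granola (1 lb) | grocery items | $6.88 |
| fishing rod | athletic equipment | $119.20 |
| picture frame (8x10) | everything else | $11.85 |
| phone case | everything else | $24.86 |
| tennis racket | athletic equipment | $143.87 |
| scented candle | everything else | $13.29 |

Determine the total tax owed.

Hardcover biography $19.58: printed books → 3.75% → $0.73425
Travel guide $28.20: printed books → 3.75% → $1.0575
Paperback novel $19.98: printed books → 3.75% → $0.74925
Granola (1 lb) $6.88: grocery items → 4.25% → $0.2924
Fishing rod $119.20: athletic equipment, buyer-exempt → 0% → $0.00
Picture frame (8x10) $11.85: everything else → 8.75% → $1.036875
Phone case $24.86: everything else → 8.75% → $2.17525
Tennis racket $143.87: athletic equipment, buyer-exempt → 0% → $0.00
Scented candle $13.29: everything else → 8.75% → $1.162875
Unrounded tax sum = $7.2084 → $7.21

$7.21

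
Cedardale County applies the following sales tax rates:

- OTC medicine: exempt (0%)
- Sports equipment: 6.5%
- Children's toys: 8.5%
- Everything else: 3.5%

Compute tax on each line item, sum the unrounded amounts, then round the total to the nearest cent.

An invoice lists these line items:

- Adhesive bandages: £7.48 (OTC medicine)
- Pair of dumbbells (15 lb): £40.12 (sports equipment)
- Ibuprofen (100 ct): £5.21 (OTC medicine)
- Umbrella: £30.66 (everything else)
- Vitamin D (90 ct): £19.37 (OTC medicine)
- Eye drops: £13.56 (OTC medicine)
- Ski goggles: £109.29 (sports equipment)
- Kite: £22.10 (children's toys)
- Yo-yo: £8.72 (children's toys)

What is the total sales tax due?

Adhesive bandages £7.48: OTC medicine → 0% → £0.00
Pair of dumbbells (15 lb) £40.12: sports equipment → 6.5% → £2.6078
Ibuprofen (100 ct) £5.21: OTC medicine → 0% → £0.00
Umbrella £30.66: everything else → 3.5% → £1.0731
Vitamin D (90 ct) £19.37: OTC medicine → 0% → £0.00
Eye drops £13.56: OTC medicine → 0% → £0.00
Ski goggles £109.29: sports equipment → 6.5% → £7.10385
Kite £22.10: children's toys → 8.5% → £1.8785
Yo-yo £8.72: children's toys → 8.5% → £0.7412
Unrounded tax sum = £13.40445 → £13.40

£13.40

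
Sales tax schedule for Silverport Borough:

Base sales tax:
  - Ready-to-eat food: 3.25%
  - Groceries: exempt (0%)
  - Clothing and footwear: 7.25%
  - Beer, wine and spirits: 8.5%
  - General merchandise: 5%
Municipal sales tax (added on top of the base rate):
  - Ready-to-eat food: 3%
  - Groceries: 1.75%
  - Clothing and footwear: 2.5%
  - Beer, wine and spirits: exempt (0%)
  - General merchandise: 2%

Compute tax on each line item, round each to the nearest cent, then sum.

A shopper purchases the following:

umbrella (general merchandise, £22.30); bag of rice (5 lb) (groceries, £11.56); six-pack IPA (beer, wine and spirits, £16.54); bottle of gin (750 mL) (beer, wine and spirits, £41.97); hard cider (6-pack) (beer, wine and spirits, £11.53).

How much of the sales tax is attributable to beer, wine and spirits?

£5.96

Six-pack IPA £16.54: beer, wine and spirits → 8.5% + 0% municipal = 8.5% → £1.41
Bottle of gin (750 mL) £41.97: beer, wine and spirits → 8.5% + 0% municipal = 8.5% → £3.57
Hard cider (6-pack) £11.53: beer, wine and spirits → 8.5% + 0% municipal = 8.5% → £0.98
Tax on beer, wine and spirits = £1.41 + £3.57 + £0.98 = £5.96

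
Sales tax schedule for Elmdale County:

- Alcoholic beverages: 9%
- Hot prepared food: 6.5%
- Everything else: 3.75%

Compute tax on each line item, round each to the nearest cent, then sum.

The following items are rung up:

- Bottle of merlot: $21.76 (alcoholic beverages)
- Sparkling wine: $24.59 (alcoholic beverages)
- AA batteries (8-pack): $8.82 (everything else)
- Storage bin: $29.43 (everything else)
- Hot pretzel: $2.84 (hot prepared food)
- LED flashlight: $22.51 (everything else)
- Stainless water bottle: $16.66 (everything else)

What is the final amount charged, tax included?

Bottle of merlot $21.76: alcoholic beverages → 9% → $1.96
Sparkling wine $24.59: alcoholic beverages → 9% → $2.21
AA batteries (8-pack) $8.82: everything else → 3.75% → $0.33
Storage bin $29.43: everything else → 3.75% → $1.10
Hot pretzel $2.84: hot prepared food → 6.5% → $0.18
LED flashlight $22.51: everything else → 3.75% → $0.84
Stainless water bottle $16.66: everything else → 3.75% → $0.62
Subtotal = $126.61; tax = $7.24; total due = $133.85

$133.85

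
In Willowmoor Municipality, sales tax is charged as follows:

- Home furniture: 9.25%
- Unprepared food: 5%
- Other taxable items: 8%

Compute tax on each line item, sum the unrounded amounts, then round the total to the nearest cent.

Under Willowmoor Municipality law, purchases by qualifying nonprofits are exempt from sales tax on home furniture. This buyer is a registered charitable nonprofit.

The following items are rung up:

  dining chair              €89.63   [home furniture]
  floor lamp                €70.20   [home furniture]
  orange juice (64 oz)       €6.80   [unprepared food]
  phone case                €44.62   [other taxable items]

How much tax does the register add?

Dining chair €89.63: home furniture, buyer-exempt → 0% → €0.00
Floor lamp €70.20: home furniture, buyer-exempt → 0% → €0.00
Orange juice (64 oz) €6.80: unprepared food → 5% → €0.34
Phone case €44.62: other taxable items → 8% → €3.5696
Unrounded tax sum = €3.9096 → €3.91

€3.91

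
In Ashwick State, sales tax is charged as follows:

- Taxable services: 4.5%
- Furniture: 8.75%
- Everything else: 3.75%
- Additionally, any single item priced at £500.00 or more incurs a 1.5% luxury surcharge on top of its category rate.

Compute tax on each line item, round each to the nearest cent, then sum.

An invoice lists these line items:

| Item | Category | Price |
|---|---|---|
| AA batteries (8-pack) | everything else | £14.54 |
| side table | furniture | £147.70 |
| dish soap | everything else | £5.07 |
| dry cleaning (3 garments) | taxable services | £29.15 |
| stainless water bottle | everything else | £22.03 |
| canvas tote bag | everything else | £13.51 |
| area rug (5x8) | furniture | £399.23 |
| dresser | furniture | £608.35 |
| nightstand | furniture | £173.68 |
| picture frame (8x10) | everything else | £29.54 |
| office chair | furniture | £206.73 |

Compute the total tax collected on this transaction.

AA batteries (8-pack) £14.54: everything else → 3.75% → £0.55
Side table £147.70: furniture → 8.75% → £12.92
Dish soap £5.07: everything else → 3.75% → £0.19
Dry cleaning (3 garments) £29.15: taxable services → 4.5% → £1.31
Stainless water bottle £22.03: everything else → 3.75% → £0.83
Canvas tote bag £13.51: everything else → 3.75% → £0.51
Area rug (5x8) £399.23: furniture → 8.75% → £34.93
Dresser £608.35: furniture → 8.75% + 1.5% surcharge = 10.25% → £62.36
Nightstand £173.68: furniture → 8.75% → £15.20
Picture frame (8x10) £29.54: everything else → 3.75% → £1.11
Office chair £206.73: furniture → 8.75% → £18.09
Total tax = £0.55 + £12.92 + £0.19 + £1.31 + £0.83 + £0.51 + £34.93 + £62.36 + £15.20 + £1.11 + £18.09 = £148.00

£148.00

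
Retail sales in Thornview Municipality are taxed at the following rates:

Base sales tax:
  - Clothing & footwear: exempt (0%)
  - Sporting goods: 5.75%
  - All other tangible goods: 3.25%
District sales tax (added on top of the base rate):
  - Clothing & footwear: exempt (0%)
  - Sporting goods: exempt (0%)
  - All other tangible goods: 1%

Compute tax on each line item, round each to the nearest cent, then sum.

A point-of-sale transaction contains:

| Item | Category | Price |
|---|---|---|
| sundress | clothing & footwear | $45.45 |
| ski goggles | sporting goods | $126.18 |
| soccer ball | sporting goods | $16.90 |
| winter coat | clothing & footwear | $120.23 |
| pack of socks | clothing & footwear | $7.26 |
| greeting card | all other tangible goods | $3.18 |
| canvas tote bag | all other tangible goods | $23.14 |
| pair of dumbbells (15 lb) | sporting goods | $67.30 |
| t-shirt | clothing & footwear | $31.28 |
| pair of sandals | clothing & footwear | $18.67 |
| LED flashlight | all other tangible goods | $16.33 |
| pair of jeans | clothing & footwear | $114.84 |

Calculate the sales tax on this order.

Sundress $45.45: clothing & footwear → 0% + 0% district = 0% → $0.00
Ski goggles $126.18: sporting goods → 5.75% + 0% district = 5.75% → $7.26
Soccer ball $16.90: sporting goods → 5.75% + 0% district = 5.75% → $0.97
Winter coat $120.23: clothing & footwear → 0% + 0% district = 0% → $0.00
Pack of socks $7.26: clothing & footwear → 0% + 0% district = 0% → $0.00
Greeting card $3.18: all other tangible goods → 3.25% + 1% district = 4.25% → $0.14
Canvas tote bag $23.14: all other tangible goods → 3.25% + 1% district = 4.25% → $0.98
Pair of dumbbells (15 lb) $67.30: sporting goods → 5.75% + 0% district = 5.75% → $3.87
T-shirt $31.28: clothing & footwear → 0% + 0% district = 0% → $0.00
Pair of sandals $18.67: clothing & footwear → 0% + 0% district = 0% → $0.00
LED flashlight $16.33: all other tangible goods → 3.25% + 1% district = 4.25% → $0.69
Pair of jeans $114.84: clothing & footwear → 0% + 0% district = 0% → $0.00
Total tax = $7.26 + $0.97 + $0.14 + $0.98 + $3.87 + $0.69 = $13.91

$13.91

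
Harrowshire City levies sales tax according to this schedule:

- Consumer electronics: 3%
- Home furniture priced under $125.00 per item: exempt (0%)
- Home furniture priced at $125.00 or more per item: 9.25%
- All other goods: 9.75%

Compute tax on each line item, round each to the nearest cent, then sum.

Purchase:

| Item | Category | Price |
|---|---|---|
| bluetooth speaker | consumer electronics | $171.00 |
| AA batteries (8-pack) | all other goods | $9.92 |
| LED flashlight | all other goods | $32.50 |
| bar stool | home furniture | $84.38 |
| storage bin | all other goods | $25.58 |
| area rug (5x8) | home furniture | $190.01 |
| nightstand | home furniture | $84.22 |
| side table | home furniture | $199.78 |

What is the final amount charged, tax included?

Bluetooth speaker $171.00: consumer electronics → 3% → $5.13
AA batteries (8-pack) $9.92: all other goods → 9.75% → $0.97
LED flashlight $32.50: all other goods → 9.75% → $3.17
Bar stool $84.38: home furniture, under $125.00 → 0% → $0.00
Storage bin $25.58: all other goods → 9.75% → $2.49
Area rug (5x8) $190.01: home furniture, $125.00 or more → 9.25% → $17.58
Nightstand $84.22: home furniture, under $125.00 → 0% → $0.00
Side table $199.78: home furniture, $125.00 or more → 9.25% → $18.48
Subtotal = $797.39; tax = $47.82; total due = $845.21

$845.21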